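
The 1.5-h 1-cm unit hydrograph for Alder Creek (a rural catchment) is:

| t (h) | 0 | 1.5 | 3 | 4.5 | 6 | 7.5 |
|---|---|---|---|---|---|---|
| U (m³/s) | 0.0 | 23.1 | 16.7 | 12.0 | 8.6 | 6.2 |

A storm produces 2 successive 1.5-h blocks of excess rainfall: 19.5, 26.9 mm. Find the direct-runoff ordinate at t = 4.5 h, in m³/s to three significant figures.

Q ≈ 68.3 m³/s

By discrete convolution, Q_j = Σ (P_i / 10 mm) · U_{j−i}.
At t = 4.5 h (j=3): Q = (19.5/10)·12.0 + (26.9/10)·16.7 = 68.3 m³/s.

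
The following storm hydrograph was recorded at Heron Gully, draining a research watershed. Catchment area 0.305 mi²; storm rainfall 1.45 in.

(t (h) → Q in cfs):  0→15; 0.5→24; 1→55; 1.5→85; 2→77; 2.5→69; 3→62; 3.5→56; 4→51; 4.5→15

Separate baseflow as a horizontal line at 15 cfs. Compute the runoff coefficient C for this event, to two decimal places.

ΣQ_DR = 359.0 cfs; V = ΣQ_DR·Δt = 6.462 × 10^5 ft³.
Runoff depth d = V / A = 0.9120 in.
C = d / P = 0.9120 / 1.45 = 0.63.

C ≈ 0.63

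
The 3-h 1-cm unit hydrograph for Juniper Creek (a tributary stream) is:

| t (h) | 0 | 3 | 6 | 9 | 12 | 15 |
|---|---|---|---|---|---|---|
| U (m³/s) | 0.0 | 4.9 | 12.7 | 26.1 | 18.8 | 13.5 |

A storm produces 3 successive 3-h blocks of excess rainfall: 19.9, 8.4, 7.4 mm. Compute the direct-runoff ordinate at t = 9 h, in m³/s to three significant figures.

By discrete convolution, Q_j = Σ (P_i / 10 mm) · U_{j−i}.
At t = 9 h (j=3): Q = (19.9/10)·26.1 + (8.4/10)·12.7 + (7.4/10)·4.9 = 66.2 m³/s.

Q ≈ 66.2 m³/s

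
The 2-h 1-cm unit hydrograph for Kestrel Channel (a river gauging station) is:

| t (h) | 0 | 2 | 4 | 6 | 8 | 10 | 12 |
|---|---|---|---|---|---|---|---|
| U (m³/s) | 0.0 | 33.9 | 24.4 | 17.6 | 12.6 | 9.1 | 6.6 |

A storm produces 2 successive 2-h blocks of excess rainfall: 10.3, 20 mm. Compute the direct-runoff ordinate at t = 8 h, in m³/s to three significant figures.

Q ≈ 48.2 m³/s

By discrete convolution, Q_j = Σ (P_i / 10 mm) · U_{j−i}.
At t = 8 h (j=4): Q = (10.3/10)·12.6 + (20/10)·17.6 = 48.2 m³/s.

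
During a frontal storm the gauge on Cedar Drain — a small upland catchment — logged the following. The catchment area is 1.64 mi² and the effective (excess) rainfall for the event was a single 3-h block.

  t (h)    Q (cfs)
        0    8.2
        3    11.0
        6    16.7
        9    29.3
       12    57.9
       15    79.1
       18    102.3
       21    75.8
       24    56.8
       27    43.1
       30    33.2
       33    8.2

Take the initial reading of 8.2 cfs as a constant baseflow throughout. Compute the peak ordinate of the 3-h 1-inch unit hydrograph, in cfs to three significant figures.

U_p ≈ 78.4 cfs

Direct runoff: 0.0, 2.8, 8.5, 21.1, 49.7, 70.9, 94.1, 67.6, 48.6, 34.9, 25.0, 0.0 cfs; ΣQ_DR = 423.2 cfs, peak = 94.1 cfs.
Runoff depth d = ΣQ_DR·Δt / A = 423.2 × 10800 / (1.64 mi²) = 1.200 in.
The 1-inch UH is the DRH scaled by (1 in)/d, so U_p = 94.1 × 1/1.200 = 78.4 cfs.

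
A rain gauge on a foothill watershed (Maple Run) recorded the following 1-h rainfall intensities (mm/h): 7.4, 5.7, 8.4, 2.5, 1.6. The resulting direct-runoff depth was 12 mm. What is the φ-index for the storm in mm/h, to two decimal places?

φ ≈ 3.17 mm/h

Only the 3 blocks with intensity above φ contribute runoff: 7.4, 5.7, 8.4 mm/h.
Σ(I−φ)·Δt = d  ⇒  (7.4+5.7+8.4 − 3φ)·1 = 12
φ = (21.50 − 12/1) / 3 = 3.17 mm/h.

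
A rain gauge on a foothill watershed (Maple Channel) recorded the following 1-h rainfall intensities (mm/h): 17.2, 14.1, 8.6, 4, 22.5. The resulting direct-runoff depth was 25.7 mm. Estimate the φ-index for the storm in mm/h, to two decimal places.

Only the 3 blocks with intensity above φ contribute runoff: 17.2, 14.1, 22.5 mm/h.
Σ(I−φ)·Δt = d  ⇒  (17.2+14.1+22.5 − 3φ)·1 = 25.7
φ = (53.80 − 25.7/1) / 3 = 9.37 mm/h.

φ ≈ 9.37 mm/h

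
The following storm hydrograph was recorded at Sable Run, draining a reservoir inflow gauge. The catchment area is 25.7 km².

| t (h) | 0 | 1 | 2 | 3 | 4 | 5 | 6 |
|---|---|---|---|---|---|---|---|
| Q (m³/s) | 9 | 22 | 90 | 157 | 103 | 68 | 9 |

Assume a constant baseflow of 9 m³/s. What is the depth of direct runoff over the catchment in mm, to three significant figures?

Direct runoff: 0.0, 13.0, 81.0, 148.0, 94.0, 59.0, 0.0 m³/s; ΣQ_DR = 395.0 m³/s.
V = ΣQ_DR · Δt = 395.0 × 3600 s = 1.422 × 10^6 m³.
Over A = 25.7 km², depth = V / A = 55.3 mm.

d ≈ 55.3 mm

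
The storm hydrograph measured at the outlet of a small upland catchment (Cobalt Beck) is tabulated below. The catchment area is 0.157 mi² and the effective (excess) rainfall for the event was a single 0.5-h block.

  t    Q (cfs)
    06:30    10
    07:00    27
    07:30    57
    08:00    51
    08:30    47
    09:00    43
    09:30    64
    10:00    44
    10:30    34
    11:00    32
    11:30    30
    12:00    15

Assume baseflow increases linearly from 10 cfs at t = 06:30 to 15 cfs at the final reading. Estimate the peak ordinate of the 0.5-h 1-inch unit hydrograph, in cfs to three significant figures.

U_p ≈ 34.2 cfs

Direct runoff: 0.00, 16.55, 46.09, 39.64, 35.18, 30.73, 51.27, 30.82, 20.36, 17.91, 15.45, 0.00 cfs; ΣQ_DR = 304.0 cfs, peak = 51.27 cfs.
Runoff depth d = ΣQ_DR·Δt / A = 304.0 × 1800 / (0.157 mi²) = 1.500 in.
The 1-inch UH is the DRH scaled by (1 in)/d, so U_p = 51.27 × 1/1.500 = 34.2 cfs.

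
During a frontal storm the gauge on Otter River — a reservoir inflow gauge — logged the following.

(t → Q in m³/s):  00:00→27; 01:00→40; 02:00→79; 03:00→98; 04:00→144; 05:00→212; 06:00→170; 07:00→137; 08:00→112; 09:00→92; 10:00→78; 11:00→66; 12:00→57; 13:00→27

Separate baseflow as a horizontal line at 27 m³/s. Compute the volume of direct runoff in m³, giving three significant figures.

V ≈ 3.46 × 10^6 m³

Direct-runoff ordinates (Q − Q_b): 0.0, 13.0, 52.0, 71.0, 117.0, 185.0, 143.0, 110.0, 85.0, 65.0, 51.0, 39.0, 30.0, 0.0 m³/s.
ΣQ_DR = 961.0 m³/s.
With Δt = 1 h = 3600 s, V = ΣQ_DR · Δt = 961.0 × 3600 = 3.46 × 10^6 m³.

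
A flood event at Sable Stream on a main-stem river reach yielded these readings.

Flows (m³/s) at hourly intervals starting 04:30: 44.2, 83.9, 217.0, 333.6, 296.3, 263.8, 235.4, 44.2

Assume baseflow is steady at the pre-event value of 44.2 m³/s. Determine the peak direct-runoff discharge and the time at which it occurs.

Subtracting baseflow gives direct-runoff ordinates: 0.0, 39.7, 172.8, 289.4, 252.1, 219.6, 191.2, 0.0 m³/s.
The maximum is 289.4 m³/s, occurring at the reading for t = 07:30.

Q_p = 289.4 m³/s at t = 07:30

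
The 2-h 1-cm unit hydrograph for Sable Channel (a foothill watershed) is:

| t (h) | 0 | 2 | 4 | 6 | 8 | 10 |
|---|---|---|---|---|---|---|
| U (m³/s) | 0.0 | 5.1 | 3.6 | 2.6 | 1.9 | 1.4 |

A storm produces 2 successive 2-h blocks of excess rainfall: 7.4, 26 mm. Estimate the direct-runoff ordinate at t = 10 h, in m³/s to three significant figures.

Q ≈ 5.98 m³/s

By discrete convolution, Q_j = Σ (P_i / 10 mm) · U_{j−i}.
At t = 10 h (j=5): Q = (7.4/10)·1.4 + (26/10)·1.9 = 5.98 m³/s.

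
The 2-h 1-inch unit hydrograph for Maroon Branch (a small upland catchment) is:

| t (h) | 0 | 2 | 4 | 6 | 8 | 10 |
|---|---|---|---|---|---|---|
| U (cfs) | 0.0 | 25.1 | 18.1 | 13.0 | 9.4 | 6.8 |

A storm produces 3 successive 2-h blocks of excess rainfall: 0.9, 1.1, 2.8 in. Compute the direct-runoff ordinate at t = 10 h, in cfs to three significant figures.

Q ≈ 52.9 cfs

By discrete convolution, Q_j = Σ (P_i / 1 in) · U_{j−i}.
At t = 10 h (j=5): Q = (0.9/1)·6.8 + (1.1/1)·9.4 + (2.8/1)·13.0 = 52.9 cfs.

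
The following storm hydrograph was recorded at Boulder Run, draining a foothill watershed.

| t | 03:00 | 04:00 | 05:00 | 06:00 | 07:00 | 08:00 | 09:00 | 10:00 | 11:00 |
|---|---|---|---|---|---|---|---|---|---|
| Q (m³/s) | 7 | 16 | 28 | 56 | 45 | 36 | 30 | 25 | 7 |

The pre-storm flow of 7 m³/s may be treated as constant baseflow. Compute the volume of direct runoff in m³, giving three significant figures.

Direct-runoff ordinates (Q − Q_b): 0.0, 9.0, 21.0, 49.0, 38.0, 29.0, 23.0, 18.0, 0.0 m³/s.
ΣQ_DR = 187.0 m³/s.
With Δt = 1 h = 3600 s, V = ΣQ_DR · Δt = 187.0 × 3600 = 6.73 × 10^5 m³.

V ≈ 6.73 × 10^5 m³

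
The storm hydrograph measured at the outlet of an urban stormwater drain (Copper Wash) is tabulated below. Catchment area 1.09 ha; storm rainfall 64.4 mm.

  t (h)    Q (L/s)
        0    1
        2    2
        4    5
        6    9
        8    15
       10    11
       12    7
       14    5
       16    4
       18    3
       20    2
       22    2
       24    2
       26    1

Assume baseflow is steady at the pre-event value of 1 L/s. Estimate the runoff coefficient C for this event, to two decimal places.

ΣQ_DR = 55.00 L/s; V = ΣQ_DR·Δt = 3.960 × 10^5 L.
Runoff depth d = V / A = 36.33 mm.
C = d / P = 36.33 / 64.4 = 0.56.

C ≈ 0.56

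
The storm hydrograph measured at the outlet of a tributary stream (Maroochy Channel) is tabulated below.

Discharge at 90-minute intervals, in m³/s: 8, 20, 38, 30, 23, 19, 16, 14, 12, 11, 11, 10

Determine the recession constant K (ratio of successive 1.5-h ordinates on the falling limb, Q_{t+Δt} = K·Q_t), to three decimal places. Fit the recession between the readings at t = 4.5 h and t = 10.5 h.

Using the recession-limb readings at t = 4.5 h and t = 10.5 h: Q falls from 30 to 14 m³/s over 4 intervals.
K = (Q₂/Q₁)^(1/4) = (14/30)^(1/4) = 0.827.

K ≈ 0.827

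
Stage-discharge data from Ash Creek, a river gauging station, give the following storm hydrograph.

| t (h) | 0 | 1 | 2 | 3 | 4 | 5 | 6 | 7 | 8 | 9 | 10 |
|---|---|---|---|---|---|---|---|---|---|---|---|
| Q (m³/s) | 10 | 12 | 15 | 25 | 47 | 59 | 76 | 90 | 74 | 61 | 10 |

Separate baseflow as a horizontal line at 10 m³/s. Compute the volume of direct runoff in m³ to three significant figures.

Direct-runoff ordinates (Q − Q_b): 0.0, 2.0, 5.0, 15.0, 37.0, 49.0, 66.0, 80.0, 64.0, 51.0, 0.0 m³/s.
ΣQ_DR = 369.0 m³/s.
With Δt = 1 h = 3600 s, V = ΣQ_DR · Δt = 369.0 × 3600 = 1.33 × 10^6 m³.

V ≈ 1.33 × 10^6 m³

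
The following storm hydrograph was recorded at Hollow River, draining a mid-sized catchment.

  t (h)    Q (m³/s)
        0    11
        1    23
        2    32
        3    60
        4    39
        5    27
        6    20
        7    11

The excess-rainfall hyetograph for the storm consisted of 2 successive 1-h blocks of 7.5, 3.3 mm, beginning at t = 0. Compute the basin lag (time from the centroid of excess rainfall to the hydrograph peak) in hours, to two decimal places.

t_L ≈ 2.19 h

Centroid of excess rainfall: t_c = Σ P_i·t̄_i / ΣP_i = 0.8056 h (block centres at 0.5, 1.5 h).
Hydrograph peak occurs at t = 3 h, so basin lag t_L = 3 − 0.8056 = 2.19 h.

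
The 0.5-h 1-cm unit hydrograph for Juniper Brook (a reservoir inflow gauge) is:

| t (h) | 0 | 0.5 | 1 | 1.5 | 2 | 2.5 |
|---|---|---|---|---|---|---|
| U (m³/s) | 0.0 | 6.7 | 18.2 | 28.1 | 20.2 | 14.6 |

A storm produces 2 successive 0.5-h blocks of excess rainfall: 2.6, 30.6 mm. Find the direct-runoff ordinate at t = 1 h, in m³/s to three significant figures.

By discrete convolution, Q_j = Σ (P_i / 10 mm) · U_{j−i}.
At t = 1 h (j=2): Q = (2.6/10)·18.2 + (30.6/10)·6.7 = 25.2 m³/s.

Q ≈ 25.2 m³/s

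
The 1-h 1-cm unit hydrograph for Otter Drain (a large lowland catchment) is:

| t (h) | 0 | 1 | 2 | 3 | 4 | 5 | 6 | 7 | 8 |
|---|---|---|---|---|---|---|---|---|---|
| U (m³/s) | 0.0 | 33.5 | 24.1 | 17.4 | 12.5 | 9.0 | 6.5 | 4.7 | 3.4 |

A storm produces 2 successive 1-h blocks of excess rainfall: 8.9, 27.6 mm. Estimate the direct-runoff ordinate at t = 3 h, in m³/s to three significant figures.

Q ≈ 82.0 m³/s

By discrete convolution, Q_j = Σ (P_i / 10 mm) · U_{j−i}.
At t = 3 h (j=3): Q = (8.9/10)·17.4 + (27.6/10)·24.1 = 82.0 m³/s.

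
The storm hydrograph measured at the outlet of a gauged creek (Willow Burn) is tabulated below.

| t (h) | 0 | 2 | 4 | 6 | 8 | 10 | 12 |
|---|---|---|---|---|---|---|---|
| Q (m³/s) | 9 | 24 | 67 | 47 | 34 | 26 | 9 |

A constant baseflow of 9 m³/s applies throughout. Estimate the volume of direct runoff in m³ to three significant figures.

V ≈ 1.10 × 10^6 m³

Direct-runoff ordinates (Q − Q_b): 0.0, 15.0, 58.0, 38.0, 25.0, 17.0, 0.0 m³/s.
ΣQ_DR = 153.0 m³/s.
With Δt = 2 h = 7200 s, V = ΣQ_DR · Δt = 153.0 × 7200 = 1.10 × 10^6 m³.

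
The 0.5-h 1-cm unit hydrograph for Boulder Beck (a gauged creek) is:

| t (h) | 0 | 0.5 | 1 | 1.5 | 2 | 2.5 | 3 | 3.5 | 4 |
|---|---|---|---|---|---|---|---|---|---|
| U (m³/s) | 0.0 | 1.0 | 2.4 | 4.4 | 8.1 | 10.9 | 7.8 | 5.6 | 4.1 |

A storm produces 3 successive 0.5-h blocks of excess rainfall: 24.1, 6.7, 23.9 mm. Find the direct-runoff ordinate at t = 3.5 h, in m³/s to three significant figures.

By discrete convolution, Q_j = Σ (P_i / 10 mm) · U_{j−i}.
At t = 3.5 h (j=7): Q = (24.1/10)·5.6 + (6.7/10)·7.8 + (23.9/10)·10.9 = 44.8 m³/s.

Q ≈ 44.8 m³/s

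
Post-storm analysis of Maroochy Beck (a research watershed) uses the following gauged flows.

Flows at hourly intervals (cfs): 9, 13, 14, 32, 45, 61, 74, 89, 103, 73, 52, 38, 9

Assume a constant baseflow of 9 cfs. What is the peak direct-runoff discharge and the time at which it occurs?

Q_p = 94.0 cfs at t = 8 h

Subtracting baseflow gives direct-runoff ordinates: 0.0, 4.0, 5.0, 23.0, 36.0, 52.0, 65.0, 80.0, 94.0, 64.0, 43.0, 29.0, 0.0 cfs.
The maximum is 94.0 cfs, occurring at the reading for t = 8 h.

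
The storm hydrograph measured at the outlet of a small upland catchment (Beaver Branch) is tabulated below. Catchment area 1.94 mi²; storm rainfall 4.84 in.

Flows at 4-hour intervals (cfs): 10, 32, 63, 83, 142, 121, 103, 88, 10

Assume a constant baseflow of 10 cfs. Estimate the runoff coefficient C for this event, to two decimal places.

ΣQ_DR = 562.0 cfs; V = ΣQ_DR·Δt = 8.093 × 10^6 ft³.
Runoff depth d = V / A = 1.796 in.
C = d / P = 1.796 / 4.84 = 0.37.

C ≈ 0.37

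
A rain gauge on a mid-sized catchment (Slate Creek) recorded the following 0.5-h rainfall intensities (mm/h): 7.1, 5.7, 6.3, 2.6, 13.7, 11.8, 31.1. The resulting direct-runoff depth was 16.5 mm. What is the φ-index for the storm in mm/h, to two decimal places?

φ ≈ 7.87 mm/h

Only the 3 blocks with intensity above φ contribute runoff: 13.7, 11.8, 31.1 mm/h.
Σ(I−φ)·Δt = d  ⇒  (13.7+11.8+31.1 − 3φ)·0.5 = 16.5
φ = (56.60 − 16.5/0.5) / 3 = 7.87 mm/h.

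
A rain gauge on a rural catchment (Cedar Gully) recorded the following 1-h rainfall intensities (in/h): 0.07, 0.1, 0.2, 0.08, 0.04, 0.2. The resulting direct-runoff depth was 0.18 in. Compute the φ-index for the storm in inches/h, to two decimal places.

φ ≈ 0.11 in/h

Only the 2 blocks with intensity above φ contribute runoff: 0.2, 0.2 in/h.
Σ(I−φ)·Δt = d  ⇒  (0.2+0.2 − 2φ)·1 = 0.18
φ = (0.4000 − 0.18/1) / 2 = 0.11 in/h.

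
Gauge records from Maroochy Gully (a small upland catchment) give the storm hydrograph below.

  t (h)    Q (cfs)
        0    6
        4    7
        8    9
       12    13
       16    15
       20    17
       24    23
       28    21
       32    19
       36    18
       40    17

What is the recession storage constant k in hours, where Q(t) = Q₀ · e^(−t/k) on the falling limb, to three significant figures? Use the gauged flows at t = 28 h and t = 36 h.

On the falling limb, Q drops from 21 to 18 cfs between t = 28 h and t = 36 h (Δt = 8 h).
k = −Δt / ln(Q₂/Q₁) = −8 / ln(18/21) = 51.9 h.

k ≈ 51.9 h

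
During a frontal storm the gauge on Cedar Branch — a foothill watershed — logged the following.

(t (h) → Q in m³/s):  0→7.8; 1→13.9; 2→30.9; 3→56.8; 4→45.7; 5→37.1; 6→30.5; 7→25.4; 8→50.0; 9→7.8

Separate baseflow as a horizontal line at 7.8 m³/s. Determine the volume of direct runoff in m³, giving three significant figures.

Direct-runoff ordinates (Q − Q_b): 0.0, 6.1, 23.1, 49.0, 37.9, 29.3, 22.7, 17.6, 42.2, 0.0 m³/s.
ΣQ_DR = 227.9 m³/s.
With Δt = 1 h = 3600 s, V = ΣQ_DR · Δt = 227.9 × 3600 = 8.20 × 10^5 m³.

V ≈ 8.20 × 10^5 m³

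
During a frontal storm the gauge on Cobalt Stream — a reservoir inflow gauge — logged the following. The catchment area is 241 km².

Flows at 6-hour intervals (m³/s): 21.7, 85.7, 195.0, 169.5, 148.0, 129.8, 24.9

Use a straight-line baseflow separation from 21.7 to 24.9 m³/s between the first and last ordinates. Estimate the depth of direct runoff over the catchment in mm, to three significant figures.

Direct runoff: 0.00, 63.47, 172.23, 146.20, 124.17, 105.43, 0.00 m³/s; ΣQ_DR = 611.5 m³/s.
V = ΣQ_DR · Δt = 611.5 × 21600 s = 1.321 × 10^7 m³.
Over A = 241 km², depth = V / A = 54.8 mm.

d ≈ 54.8 mm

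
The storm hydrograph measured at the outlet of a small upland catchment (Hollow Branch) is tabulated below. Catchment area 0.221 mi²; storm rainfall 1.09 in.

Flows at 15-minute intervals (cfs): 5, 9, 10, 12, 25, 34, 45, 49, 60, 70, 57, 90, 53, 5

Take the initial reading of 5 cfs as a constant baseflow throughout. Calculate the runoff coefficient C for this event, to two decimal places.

ΣQ_DR = 454.0 cfs; V = ΣQ_DR·Δt = 4.086 × 10^5 ft³.
Runoff depth d = V / A = 0.7958 in.
C = d / P = 0.7958 / 1.09 = 0.73.

C ≈ 0.73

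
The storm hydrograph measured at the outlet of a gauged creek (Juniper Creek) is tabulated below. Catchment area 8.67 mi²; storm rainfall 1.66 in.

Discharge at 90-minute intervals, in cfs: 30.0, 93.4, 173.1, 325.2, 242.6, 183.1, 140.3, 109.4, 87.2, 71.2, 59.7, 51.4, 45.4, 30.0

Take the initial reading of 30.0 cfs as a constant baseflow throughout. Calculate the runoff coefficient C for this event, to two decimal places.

ΣQ_DR = 1222 cfs; V = ΣQ_DR·Δt = 6.599 × 10^6 ft³.
Runoff depth d = V / A = 0.3276 in.
C = d / P = 0.3276 / 1.66 = 0.20.

C ≈ 0.20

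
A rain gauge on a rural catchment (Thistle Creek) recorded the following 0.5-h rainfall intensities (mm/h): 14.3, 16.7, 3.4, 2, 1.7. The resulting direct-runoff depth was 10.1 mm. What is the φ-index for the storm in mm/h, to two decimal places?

φ ≈ 5.40 mm/h

Only the 2 blocks with intensity above φ contribute runoff: 14.3, 16.7 mm/h.
Σ(I−φ)·Δt = d  ⇒  (14.3+16.7 − 2φ)·0.5 = 10.1
φ = (31.00 − 10.1/0.5) / 2 = 5.40 mm/h.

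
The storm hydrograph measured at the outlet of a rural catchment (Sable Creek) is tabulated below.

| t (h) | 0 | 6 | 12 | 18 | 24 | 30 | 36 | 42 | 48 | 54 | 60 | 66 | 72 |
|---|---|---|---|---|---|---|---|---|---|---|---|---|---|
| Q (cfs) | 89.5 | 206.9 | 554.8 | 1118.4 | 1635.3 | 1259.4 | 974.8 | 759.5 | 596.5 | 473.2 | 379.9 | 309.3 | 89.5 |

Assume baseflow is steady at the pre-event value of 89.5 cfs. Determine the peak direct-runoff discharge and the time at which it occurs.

Q_p = 1545.8 cfs at t = 24 h

Subtracting baseflow gives direct-runoff ordinates: 0.0, 117.4, 465.3, 1028.9, 1545.8, 1169.9, 885.3, 670.0, 507.0, 383.7, 290.4, 219.8, 0.0 cfs.
The maximum is 1545.8 cfs, occurring at the reading for t = 24 h.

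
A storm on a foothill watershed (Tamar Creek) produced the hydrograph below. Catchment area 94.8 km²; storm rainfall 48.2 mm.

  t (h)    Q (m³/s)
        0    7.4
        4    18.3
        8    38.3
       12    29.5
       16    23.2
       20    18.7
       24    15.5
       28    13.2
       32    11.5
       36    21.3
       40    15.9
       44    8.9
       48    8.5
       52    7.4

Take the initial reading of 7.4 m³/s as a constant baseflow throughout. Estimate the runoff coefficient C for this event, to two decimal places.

C ≈ 0.42

ΣQ_DR = 134.0 m³/s; V = ΣQ_DR·Δt = 1.930 × 10^6 m³.
Runoff depth d = V / A = 20.35 mm.
C = d / P = 20.35 / 48.2 = 0.42.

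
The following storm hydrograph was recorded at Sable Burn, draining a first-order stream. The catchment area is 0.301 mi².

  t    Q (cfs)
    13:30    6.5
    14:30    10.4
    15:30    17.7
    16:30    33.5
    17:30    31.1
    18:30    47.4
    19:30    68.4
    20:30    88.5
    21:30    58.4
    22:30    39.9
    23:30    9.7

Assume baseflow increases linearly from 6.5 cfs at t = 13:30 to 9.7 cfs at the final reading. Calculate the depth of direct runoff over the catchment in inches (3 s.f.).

d ≈ 1.66 in

Direct runoff: 0.00, 3.58, 10.56, 26.04, 23.32, 39.30, 59.98, 79.76, 49.34, 30.52, 0.00 cfs; ΣQ_DR = 322.4 cfs.
V = ΣQ_DR · Δt = 322.4 × 3600 s = 1.161 × 10^6 ft³.
Over A = 0.301 mi², depth = V / A = 1.66 in.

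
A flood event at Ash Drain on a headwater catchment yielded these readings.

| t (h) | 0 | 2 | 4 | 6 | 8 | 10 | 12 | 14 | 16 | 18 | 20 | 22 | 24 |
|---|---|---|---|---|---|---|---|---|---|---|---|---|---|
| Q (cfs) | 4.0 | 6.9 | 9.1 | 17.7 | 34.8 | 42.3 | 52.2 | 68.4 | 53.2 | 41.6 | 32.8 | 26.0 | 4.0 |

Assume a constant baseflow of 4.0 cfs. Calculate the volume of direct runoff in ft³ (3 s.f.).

V ≈ 2.46 × 10^6 ft³

Direct-runoff ordinates (Q − Q_b): 0.0, 2.9, 5.1, 13.7, 30.8, 38.3, 48.2, 64.4, 49.2, 37.6, 28.8, 22.0, 0.0 cfs.
ΣQ_DR = 341.0 cfs.
With Δt = 2 h = 7200 s, V = ΣQ_DR · Δt = 341.0 × 7200 = 2.46 × 10^6 ft³.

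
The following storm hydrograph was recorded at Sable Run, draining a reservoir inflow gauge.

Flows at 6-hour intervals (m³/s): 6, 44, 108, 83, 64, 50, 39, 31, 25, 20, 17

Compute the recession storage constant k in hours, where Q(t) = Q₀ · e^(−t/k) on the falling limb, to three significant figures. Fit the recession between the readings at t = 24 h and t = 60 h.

On the falling limb, Q drops from 64 to 17 m³/s between t = 24 h and t = 60 h (Δt = 36 h).
k = −Δt / ln(Q₂/Q₁) = −36 / ln(17/64) = 27.2 h.

k ≈ 27.2 h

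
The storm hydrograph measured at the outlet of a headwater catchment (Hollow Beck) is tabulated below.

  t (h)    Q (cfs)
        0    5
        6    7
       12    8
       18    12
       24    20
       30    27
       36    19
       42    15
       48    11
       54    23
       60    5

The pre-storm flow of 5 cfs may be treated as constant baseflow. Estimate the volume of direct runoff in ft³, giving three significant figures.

Direct-runoff ordinates (Q − Q_b): 0.0, 2.0, 3.0, 7.0, 15.0, 22.0, 14.0, 10.0, 6.0, 18.0, 0.0 cfs.
ΣQ_DR = 97.00 cfs.
With Δt = 6 h = 21600 s, V = ΣQ_DR · Δt = 97.00 × 21600 = 2.10 × 10^6 ft³.

V ≈ 2.10 × 10^6 ft³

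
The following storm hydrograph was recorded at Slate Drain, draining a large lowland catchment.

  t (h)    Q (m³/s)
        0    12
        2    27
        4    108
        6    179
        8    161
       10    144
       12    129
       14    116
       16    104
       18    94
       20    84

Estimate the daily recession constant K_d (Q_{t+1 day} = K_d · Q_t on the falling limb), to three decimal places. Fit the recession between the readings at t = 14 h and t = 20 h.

K_d ≈ 0.275

Between t = 14 h and t = 20 h the flow falls from 116 to 84 m³/s over 3×2 h = 6 h.
Per-interval ratio K = (84/116)^(1/3) = 0.8980; K_d = K^(24/2) = 0.275.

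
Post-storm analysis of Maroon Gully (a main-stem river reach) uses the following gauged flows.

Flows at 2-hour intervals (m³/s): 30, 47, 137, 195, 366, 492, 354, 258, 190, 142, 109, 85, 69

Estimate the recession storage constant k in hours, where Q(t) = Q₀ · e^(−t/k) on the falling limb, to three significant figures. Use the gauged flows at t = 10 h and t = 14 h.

k ≈ 6.20 h

On the falling limb, Q drops from 492 to 258 m³/s between t = 10 h and t = 14 h (Δt = 4 h).
k = −Δt / ln(Q₂/Q₁) = −4 / ln(258/492) = 6.20 h.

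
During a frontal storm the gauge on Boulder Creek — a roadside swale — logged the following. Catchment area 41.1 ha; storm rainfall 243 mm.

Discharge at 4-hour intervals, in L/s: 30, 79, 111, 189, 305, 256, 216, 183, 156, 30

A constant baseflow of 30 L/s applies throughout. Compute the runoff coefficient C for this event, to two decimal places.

ΣQ_DR = 1255 L/s; V = ΣQ_DR·Δt = 1.807 × 10^7 L.
Runoff depth d = V / A = 43.97 mm.
C = d / P = 43.97 / 243 = 0.18.

C ≈ 0.18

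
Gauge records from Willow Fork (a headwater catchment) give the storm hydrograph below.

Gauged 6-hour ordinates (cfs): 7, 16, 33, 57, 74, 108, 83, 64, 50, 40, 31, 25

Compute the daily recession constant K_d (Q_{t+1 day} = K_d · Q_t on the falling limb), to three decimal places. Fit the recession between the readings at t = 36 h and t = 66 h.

K_d ≈ 0.383

Between t = 36 h and t = 66 h the flow falls from 83 to 25 cfs over 5×6 h = 30 h.
Per-interval ratio K = (25/83)^(1/5) = 0.7866; K_d = K^(24/6) = 0.383.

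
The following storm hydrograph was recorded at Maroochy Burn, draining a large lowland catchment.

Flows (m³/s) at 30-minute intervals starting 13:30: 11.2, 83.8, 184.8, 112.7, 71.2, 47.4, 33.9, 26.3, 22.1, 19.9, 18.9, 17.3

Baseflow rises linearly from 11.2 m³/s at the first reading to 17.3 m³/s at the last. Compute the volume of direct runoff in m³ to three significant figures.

V ≈ 8.61 × 10^5 m³

Direct-runoff ordinates (Q − Q_b): 0.00, 72.05, 172.49, 99.84, 57.78, 33.43, 19.37, 11.22, 6.46, 3.71, 2.15, 0.00 m³/s.
ΣQ_DR = 478.5 m³/s.
With Δt = 0.5 h = 1800 s, V = ΣQ_DR · Δt = 478.5 × 1800 = 8.61 × 10^5 m³.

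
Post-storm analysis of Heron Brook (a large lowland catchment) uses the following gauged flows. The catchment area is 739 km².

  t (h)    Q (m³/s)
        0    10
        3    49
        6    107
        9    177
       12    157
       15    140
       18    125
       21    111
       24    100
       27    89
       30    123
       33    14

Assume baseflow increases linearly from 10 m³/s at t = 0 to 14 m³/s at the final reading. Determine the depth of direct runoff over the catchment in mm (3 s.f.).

Direct runoff: 0.00, 38.64, 96.27, 165.91, 145.55, 128.18, 112.82, 98.45, 87.09, 75.73, 109.36, 0.00 m³/s; ΣQ_DR = 1058 m³/s.
V = ΣQ_DR · Δt = 1058 × 10800 s = 1.143 × 10^7 m³.
Over A = 739 km², depth = V / A = 15.5 mm.

d ≈ 15.5 mm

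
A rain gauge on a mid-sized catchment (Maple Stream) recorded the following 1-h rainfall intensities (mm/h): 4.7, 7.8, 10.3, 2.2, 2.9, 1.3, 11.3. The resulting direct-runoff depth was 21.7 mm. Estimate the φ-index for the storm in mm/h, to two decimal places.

φ ≈ 3.10 mm/h

Only the 4 blocks with intensity above φ contribute runoff: 4.7, 7.8, 10.3, 11.3 mm/h.
Σ(I−φ)·Δt = d  ⇒  (4.7+7.8+10.3+11.3 − 4φ)·1 = 21.7
φ = (34.10 − 21.7/1) / 4 = 3.10 mm/h.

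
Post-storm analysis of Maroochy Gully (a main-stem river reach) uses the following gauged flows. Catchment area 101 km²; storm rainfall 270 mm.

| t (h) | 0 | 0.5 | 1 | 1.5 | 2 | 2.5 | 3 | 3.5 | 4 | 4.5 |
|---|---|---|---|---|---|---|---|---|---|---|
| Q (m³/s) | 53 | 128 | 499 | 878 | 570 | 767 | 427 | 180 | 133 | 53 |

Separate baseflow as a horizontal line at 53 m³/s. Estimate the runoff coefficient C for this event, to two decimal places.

C ≈ 0.21

ΣQ_DR = 3158 m³/s; V = ΣQ_DR·Δt = 5.684 × 10^6 m³.
Runoff depth d = V / A = 56.28 mm.
C = d / P = 56.28 / 270 = 0.21.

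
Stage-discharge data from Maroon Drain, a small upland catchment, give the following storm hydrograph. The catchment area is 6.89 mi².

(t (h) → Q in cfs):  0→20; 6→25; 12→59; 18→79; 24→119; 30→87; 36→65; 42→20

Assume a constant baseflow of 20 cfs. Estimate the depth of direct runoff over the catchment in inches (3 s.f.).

Direct runoff: 0.0, 5.0, 39.0, 59.0, 99.0, 67.0, 45.0, 0.0 cfs; ΣQ_DR = 314.0 cfs.
V = ΣQ_DR · Δt = 314.0 × 21600 s = 6.782 × 10^6 ft³.
Over A = 6.89 mi², depth = V / A = 0.424 in.

d ≈ 0.424 in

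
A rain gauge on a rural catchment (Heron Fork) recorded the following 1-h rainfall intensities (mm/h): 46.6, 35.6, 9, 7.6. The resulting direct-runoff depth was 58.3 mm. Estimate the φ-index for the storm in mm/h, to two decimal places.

Only the 2 blocks with intensity above φ contribute runoff: 46.6, 35.6 mm/h.
Σ(I−φ)·Δt = d  ⇒  (46.6+35.6 − 2φ)·1 = 58.3
φ = (82.20 − 58.3/1) / 2 = 11.95 mm/h.

φ ≈ 11.95 mm/h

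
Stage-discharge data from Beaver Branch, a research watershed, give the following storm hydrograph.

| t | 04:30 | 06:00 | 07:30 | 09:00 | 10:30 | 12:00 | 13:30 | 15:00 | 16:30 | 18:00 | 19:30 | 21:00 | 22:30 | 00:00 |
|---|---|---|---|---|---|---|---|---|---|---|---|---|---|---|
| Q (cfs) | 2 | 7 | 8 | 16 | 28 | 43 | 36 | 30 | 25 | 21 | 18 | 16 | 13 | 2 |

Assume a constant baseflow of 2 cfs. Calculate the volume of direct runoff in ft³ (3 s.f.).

V ≈ 1.28 × 10^6 ft³

Direct-runoff ordinates (Q − Q_b): 0.0, 5.0, 6.0, 14.0, 26.0, 41.0, 34.0, 28.0, 23.0, 19.0, 16.0, 14.0, 11.0, 0.0 cfs.
ΣQ_DR = 237.0 cfs.
With Δt = 1.5 h = 5400 s, V = ΣQ_DR · Δt = 237.0 × 5400 = 1.28 × 10^6 ft³.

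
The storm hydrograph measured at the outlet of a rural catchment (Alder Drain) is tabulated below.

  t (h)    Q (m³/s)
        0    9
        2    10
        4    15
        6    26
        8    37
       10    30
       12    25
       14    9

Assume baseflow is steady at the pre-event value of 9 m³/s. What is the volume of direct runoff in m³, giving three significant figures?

V ≈ 6.41 × 10^5 m³

Direct-runoff ordinates (Q − Q_b): 0.0, 1.0, 6.0, 17.0, 28.0, 21.0, 16.0, 0.0 m³/s.
ΣQ_DR = 89.00 m³/s.
With Δt = 2 h = 7200 s, V = ΣQ_DR · Δt = 89.00 × 7200 = 6.41 × 10^5 m³.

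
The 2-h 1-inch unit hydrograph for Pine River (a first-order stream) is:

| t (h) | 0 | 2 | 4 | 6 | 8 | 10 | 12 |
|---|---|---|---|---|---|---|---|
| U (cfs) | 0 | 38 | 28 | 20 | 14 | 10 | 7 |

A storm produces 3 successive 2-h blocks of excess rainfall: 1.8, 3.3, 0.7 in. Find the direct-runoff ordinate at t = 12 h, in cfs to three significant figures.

Q ≈ 55.4 cfs

By discrete convolution, Q_j = Σ (P_i / 1 in) · U_{j−i}.
At t = 12 h (j=6): Q = (1.8/1)·7 + (3.3/1)·10 + (0.7/1)·14 = 55.4 cfs.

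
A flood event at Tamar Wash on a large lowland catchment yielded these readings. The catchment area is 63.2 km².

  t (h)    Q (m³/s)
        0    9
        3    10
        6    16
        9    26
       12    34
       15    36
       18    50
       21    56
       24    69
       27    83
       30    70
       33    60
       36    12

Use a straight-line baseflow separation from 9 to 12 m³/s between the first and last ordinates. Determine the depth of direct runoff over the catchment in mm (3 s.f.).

Direct runoff: 0.00, 0.75, 6.50, 16.25, 24.00, 25.75, 39.50, 45.25, 58.00, 71.75, 58.50, 48.25, 0.00 m³/s; ΣQ_DR = 394.5 m³/s.
V = ΣQ_DR · Δt = 394.5 × 10800 s = 4.261 × 10^6 m³.
Over A = 63.2 km², depth = V / A = 67.4 mm.

d ≈ 67.4 mm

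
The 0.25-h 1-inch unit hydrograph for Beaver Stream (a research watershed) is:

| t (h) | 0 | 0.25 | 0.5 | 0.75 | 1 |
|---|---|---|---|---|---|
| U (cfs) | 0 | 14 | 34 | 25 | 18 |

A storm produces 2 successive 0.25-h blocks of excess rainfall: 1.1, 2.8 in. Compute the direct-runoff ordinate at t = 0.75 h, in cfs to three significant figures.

By discrete convolution, Q_j = Σ (P_i / 1 in) · U_{j−i}.
At t = 0.75 h (j=3): Q = (1.1/1)·25 + (2.8/1)·34 = 123 cfs.

Q ≈ 123 cfs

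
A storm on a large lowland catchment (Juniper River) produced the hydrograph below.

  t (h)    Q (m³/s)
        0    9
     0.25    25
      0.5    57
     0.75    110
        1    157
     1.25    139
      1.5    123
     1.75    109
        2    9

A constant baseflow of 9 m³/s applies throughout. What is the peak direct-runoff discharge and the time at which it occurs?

Q_p = 148.0 m³/s at t = 1 h

Subtracting baseflow gives direct-runoff ordinates: 0.0, 16.0, 48.0, 101.0, 148.0, 130.0, 114.0, 100.0, 0.0 m³/s.
The maximum is 148.0 m³/s, occurring at the reading for t = 1 h.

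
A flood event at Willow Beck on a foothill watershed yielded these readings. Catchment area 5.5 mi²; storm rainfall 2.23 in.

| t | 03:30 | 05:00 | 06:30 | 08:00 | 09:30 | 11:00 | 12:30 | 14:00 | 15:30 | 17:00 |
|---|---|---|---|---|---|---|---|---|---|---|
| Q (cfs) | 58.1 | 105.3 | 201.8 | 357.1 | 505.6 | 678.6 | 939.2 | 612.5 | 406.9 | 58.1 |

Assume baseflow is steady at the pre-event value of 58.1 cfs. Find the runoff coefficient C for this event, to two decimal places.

C ≈ 0.63

ΣQ_DR = 3342 cfs; V = ΣQ_DR·Δt = 1.805 × 10^7 ft³.
Runoff depth d = V / A = 1.412 in.
C = d / P = 1.412 / 2.23 = 0.63.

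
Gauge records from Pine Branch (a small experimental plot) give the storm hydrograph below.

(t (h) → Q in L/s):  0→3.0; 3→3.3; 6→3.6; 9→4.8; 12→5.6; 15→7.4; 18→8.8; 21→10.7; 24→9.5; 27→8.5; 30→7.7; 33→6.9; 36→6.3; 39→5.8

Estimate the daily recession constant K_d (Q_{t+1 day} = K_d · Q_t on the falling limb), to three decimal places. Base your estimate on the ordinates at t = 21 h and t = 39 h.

Between t = 21 h and t = 39 h the flow falls from 10.7 to 5.8 L/s over 6×3 h = 18 h.
Per-interval ratio K = (5.8/10.7)^(1/6) = 0.9030; K_d = K^(24/3) = 0.442.

K_d ≈ 0.442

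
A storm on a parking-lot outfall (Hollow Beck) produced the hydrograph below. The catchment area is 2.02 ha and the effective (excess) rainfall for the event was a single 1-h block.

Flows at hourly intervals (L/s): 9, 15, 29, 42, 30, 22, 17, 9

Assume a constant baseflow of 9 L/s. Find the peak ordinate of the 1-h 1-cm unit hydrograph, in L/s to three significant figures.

U_p ≈ 18.3 L/s

Direct runoff: 0.0, 6.0, 20.0, 33.0, 21.0, 13.0, 8.0, 0.0 L/s; ΣQ_DR = 101.0 L/s, peak = 33.0 L/s.
Runoff depth d = ΣQ_DR·Δt / A = 101.0 × 3600 / (2.02 ha) = 18.00 mm.
The 1-cm UH is the DRH scaled by (10 mm)/d, so U_p = 33.0 × 10/18.00 = 18.3 L/s.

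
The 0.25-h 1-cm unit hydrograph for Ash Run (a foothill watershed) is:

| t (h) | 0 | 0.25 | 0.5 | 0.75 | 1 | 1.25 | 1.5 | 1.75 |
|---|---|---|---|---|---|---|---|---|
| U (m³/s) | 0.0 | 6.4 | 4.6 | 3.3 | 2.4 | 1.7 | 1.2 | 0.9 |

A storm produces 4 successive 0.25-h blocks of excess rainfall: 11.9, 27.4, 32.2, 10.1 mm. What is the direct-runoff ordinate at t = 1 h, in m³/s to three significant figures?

By discrete convolution, Q_j = Σ (P_i / 10 mm) · U_{j−i}.
At t = 1 h (j=4): Q = (11.9/10)·2.4 + (27.4/10)·3.3 + (32.2/10)·4.6 + (10.1/10)·6.4 = 33.2 m³/s.

Q ≈ 33.2 m³/s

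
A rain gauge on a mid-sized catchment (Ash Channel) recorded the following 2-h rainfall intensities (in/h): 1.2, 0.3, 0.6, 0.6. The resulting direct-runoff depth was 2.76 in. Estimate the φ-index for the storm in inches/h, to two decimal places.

φ ≈ 0.34 in/h

Only the 3 blocks with intensity above φ contribute runoff: 1.2, 0.6, 0.6 in/h.
Σ(I−φ)·Δt = d  ⇒  (1.2+0.6+0.6 − 3φ)·2 = 2.76
φ = (2.400 − 2.76/2) / 3 = 0.34 in/h.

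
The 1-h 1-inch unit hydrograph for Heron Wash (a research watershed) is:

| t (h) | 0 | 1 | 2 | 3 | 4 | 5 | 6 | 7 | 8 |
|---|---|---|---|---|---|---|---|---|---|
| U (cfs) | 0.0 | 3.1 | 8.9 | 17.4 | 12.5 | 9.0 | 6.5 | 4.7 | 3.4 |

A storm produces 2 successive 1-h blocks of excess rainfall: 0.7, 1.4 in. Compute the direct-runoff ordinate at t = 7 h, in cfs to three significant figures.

By discrete convolution, Q_j = Σ (P_i / 1 in) · U_{j−i}.
At t = 7 h (j=7): Q = (0.7/1)·4.7 + (1.4/1)·6.5 = 12.4 cfs.

Q ≈ 12.4 cfs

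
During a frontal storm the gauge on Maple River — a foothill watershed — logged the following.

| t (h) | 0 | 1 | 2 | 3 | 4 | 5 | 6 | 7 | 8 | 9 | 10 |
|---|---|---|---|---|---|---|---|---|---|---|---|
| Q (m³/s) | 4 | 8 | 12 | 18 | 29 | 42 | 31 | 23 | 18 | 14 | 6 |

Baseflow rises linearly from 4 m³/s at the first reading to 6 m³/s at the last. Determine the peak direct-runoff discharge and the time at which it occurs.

Subtracting baseflow gives direct-runoff ordinates: 0.00, 3.80, 7.60, 13.40, 24.20, 37.00, 25.80, 17.60, 12.40, 8.20, 0.00 m³/s.
The maximum is 37.00 m³/s, occurring at the reading for t = 5 h.

Q_p = 37.00 m³/s at t = 5 h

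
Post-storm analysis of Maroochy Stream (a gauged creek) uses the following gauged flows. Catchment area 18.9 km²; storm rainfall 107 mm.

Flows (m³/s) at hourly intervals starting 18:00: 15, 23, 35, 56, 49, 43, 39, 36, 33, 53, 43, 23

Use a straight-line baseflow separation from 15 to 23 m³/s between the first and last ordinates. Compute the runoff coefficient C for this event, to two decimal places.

ΣQ_DR = 220.0 m³/s; V = ΣQ_DR·Δt = 7.920 × 10^5 m³.
Runoff depth d = V / A = 41.90 mm.
C = d / P = 41.90 / 107 = 0.39.

C ≈ 0.39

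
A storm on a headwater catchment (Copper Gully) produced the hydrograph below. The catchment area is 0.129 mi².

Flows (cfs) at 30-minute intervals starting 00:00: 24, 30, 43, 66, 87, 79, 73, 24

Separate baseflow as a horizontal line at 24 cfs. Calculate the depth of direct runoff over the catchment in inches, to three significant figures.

d ≈ 1.41 in

Direct runoff: 0.0, 6.0, 19.0, 42.0, 63.0, 55.0, 49.0, 0.0 cfs; ΣQ_DR = 234.0 cfs.
V = ΣQ_DR · Δt = 234.0 × 1800 s = 4.212 × 10^5 ft³.
Over A = 0.129 mi², depth = V / A = 1.41 in.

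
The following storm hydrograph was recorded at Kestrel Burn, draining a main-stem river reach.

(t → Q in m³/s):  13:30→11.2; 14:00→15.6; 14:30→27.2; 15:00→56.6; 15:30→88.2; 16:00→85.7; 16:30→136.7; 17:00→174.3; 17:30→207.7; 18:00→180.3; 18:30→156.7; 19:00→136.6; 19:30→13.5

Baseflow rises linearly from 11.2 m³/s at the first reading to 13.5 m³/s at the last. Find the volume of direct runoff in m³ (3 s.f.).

Direct-runoff ordinates (Q − Q_b): 0.00, 4.21, 15.62, 44.83, 76.23, 73.54, 124.35, 161.76, 194.97, 167.38, 143.58, 123.29, 0.00 m³/s.
ΣQ_DR = 1130 m³/s.
With Δt = 0.5 h = 1800 s, V = ΣQ_DR · Δt = 1130 × 1800 = 2.03 × 10^6 m³.

V ≈ 2.03 × 10^6 m³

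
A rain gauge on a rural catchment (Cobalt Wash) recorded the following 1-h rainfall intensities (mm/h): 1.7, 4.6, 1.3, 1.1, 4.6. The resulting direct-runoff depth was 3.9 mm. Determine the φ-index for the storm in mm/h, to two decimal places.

φ ≈ 2.65 mm/h

Only the 2 blocks with intensity above φ contribute runoff: 4.6, 4.6 mm/h.
Σ(I−φ)·Δt = d  ⇒  (4.6+4.6 − 2φ)·1 = 3.9
φ = (9.200 − 3.9/1) / 2 = 2.65 mm/h.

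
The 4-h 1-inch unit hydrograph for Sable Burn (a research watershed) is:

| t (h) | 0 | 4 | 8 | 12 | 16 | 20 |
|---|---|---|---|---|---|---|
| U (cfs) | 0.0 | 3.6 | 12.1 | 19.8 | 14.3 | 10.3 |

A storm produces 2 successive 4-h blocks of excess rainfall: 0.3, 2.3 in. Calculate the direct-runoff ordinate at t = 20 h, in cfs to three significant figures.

Q ≈ 36.0 cfs

By discrete convolution, Q_j = Σ (P_i / 1 in) · U_{j−i}.
At t = 20 h (j=5): Q = (0.3/1)·10.3 + (2.3/1)·14.3 = 36.0 cfs.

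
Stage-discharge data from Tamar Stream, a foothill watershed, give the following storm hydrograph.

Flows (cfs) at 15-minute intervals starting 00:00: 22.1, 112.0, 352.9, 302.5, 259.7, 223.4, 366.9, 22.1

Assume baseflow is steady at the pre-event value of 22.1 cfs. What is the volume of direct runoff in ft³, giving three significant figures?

Direct-runoff ordinates (Q − Q_b): 0.0, 89.9, 330.8, 280.4, 237.6, 201.3, 344.8, 0.0 cfs.
ΣQ_DR = 1485 cfs.
With Δt = 0.25 h = 900 s, V = ΣQ_DR · Δt = 1485 × 900 = 1.34 × 10^6 ft³.

V ≈ 1.34 × 10^6 ft³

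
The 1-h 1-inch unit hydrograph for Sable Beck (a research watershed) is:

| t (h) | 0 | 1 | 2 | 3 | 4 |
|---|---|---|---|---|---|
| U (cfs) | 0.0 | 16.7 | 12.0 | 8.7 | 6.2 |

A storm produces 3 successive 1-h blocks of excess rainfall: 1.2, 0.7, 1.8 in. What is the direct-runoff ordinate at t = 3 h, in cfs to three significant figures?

By discrete convolution, Q_j = Σ (P_i / 1 in) · U_{j−i}.
At t = 3 h (j=3): Q = (1.2/1)·8.7 + (0.7/1)·12.0 + (1.8/1)·16.7 = 48.9 cfs.

Q ≈ 48.9 cfs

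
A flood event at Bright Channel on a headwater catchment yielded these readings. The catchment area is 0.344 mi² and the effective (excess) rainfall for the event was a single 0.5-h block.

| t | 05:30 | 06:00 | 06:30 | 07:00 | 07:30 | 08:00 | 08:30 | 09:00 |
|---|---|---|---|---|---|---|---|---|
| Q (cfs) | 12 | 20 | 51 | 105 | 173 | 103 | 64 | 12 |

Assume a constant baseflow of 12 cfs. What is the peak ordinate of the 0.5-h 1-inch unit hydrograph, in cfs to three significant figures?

U_p ≈ 161 cfs

Direct runoff: 0.0, 8.0, 39.0, 93.0, 161.0, 91.0, 52.0, 0.0 cfs; ΣQ_DR = 444.0 cfs, peak = 161.0 cfs.
Runoff depth d = ΣQ_DR·Δt / A = 444.0 × 1800 / (0.344 mi²) = 1.000 in.
The 1-inch UH is the DRH scaled by (1 in)/d, so U_p = 161.0 × 1/1.000 = 161 cfs.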